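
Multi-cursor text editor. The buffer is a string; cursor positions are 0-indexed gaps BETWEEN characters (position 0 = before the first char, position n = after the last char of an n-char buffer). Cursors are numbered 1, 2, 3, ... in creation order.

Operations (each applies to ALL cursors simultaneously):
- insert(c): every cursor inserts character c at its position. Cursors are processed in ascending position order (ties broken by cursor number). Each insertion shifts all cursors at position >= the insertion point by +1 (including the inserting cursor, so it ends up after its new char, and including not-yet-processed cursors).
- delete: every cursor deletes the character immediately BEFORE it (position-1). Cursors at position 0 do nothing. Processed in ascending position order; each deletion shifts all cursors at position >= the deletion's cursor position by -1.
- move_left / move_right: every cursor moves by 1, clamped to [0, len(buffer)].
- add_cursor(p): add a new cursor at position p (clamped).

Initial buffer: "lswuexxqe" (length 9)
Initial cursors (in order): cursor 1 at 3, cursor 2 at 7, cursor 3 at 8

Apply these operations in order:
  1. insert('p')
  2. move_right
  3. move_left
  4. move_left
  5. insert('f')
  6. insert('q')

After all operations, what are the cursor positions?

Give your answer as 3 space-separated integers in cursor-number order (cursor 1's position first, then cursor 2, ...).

After op 1 (insert('p')): buffer="lswpuexxpqpe" (len 12), cursors c1@4 c2@9 c3@11, authorship ...1....2.3.
After op 2 (move_right): buffer="lswpuexxpqpe" (len 12), cursors c1@5 c2@10 c3@12, authorship ...1....2.3.
After op 3 (move_left): buffer="lswpuexxpqpe" (len 12), cursors c1@4 c2@9 c3@11, authorship ...1....2.3.
After op 4 (move_left): buffer="lswpuexxpqpe" (len 12), cursors c1@3 c2@8 c3@10, authorship ...1....2.3.
After op 5 (insert('f')): buffer="lswfpuexxfpqfpe" (len 15), cursors c1@4 c2@10 c3@13, authorship ...11....22.33.
After op 6 (insert('q')): buffer="lswfqpuexxfqpqfqpe" (len 18), cursors c1@5 c2@12 c3@16, authorship ...111....222.333.

Answer: 5 12 16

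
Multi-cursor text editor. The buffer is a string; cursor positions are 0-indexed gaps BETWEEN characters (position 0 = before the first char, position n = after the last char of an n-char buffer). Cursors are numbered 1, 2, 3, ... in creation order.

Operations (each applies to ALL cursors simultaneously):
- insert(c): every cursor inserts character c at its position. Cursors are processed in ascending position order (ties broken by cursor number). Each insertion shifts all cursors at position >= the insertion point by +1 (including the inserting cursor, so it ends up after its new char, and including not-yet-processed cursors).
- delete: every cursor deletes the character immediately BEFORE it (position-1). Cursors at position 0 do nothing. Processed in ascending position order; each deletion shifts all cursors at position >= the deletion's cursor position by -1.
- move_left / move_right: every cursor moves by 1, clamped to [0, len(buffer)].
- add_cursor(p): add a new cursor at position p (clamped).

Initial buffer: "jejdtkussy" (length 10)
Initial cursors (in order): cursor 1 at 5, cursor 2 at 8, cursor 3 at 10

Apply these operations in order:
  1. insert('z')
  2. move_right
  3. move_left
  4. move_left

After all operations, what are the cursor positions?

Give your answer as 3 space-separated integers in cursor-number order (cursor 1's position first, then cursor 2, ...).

Answer: 5 9 11

Derivation:
After op 1 (insert('z')): buffer="jejdtzkuszsyz" (len 13), cursors c1@6 c2@10 c3@13, authorship .....1...2..3
After op 2 (move_right): buffer="jejdtzkuszsyz" (len 13), cursors c1@7 c2@11 c3@13, authorship .....1...2..3
After op 3 (move_left): buffer="jejdtzkuszsyz" (len 13), cursors c1@6 c2@10 c3@12, authorship .....1...2..3
After op 4 (move_left): buffer="jejdtzkuszsyz" (len 13), cursors c1@5 c2@9 c3@11, authorship .....1...2..3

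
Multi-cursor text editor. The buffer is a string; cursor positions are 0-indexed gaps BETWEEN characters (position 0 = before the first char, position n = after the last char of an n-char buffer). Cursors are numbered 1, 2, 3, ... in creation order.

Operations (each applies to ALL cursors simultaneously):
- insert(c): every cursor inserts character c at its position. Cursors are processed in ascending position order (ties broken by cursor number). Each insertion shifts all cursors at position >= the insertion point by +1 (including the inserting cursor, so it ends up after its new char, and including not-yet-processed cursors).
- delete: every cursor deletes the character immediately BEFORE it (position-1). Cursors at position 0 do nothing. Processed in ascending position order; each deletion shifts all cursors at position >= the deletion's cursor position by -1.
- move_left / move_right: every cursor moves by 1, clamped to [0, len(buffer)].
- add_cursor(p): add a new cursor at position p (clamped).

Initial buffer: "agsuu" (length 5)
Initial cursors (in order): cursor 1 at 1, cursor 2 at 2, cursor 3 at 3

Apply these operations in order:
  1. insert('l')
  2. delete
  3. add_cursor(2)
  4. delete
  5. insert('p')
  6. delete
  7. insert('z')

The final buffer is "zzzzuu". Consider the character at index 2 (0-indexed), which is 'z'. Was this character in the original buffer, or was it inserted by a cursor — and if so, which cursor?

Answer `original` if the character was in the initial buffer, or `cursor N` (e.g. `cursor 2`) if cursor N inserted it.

Answer: cursor 3

Derivation:
After op 1 (insert('l')): buffer="alglsluu" (len 8), cursors c1@2 c2@4 c3@6, authorship .1.2.3..
After op 2 (delete): buffer="agsuu" (len 5), cursors c1@1 c2@2 c3@3, authorship .....
After op 3 (add_cursor(2)): buffer="agsuu" (len 5), cursors c1@1 c2@2 c4@2 c3@3, authorship .....
After op 4 (delete): buffer="uu" (len 2), cursors c1@0 c2@0 c3@0 c4@0, authorship ..
After op 5 (insert('p')): buffer="ppppuu" (len 6), cursors c1@4 c2@4 c3@4 c4@4, authorship 1234..
After op 6 (delete): buffer="uu" (len 2), cursors c1@0 c2@0 c3@0 c4@0, authorship ..
After op 7 (insert('z')): buffer="zzzzuu" (len 6), cursors c1@4 c2@4 c3@4 c4@4, authorship 1234..
Authorship (.=original, N=cursor N): 1 2 3 4 . .
Index 2: author = 3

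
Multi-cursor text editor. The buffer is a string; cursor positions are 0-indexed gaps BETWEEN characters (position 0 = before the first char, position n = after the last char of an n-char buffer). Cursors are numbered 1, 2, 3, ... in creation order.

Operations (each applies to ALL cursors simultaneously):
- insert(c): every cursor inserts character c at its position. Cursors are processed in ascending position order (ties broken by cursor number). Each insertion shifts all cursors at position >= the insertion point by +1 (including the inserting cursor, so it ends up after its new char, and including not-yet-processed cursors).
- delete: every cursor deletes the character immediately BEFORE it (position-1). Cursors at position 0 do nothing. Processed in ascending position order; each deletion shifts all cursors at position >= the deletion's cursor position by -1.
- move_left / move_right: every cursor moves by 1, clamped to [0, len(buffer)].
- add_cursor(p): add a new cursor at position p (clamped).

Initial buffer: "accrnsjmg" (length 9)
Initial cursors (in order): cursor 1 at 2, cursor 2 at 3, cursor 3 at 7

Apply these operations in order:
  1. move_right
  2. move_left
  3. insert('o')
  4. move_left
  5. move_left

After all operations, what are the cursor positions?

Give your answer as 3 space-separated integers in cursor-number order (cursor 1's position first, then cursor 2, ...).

After op 1 (move_right): buffer="accrnsjmg" (len 9), cursors c1@3 c2@4 c3@8, authorship .........
After op 2 (move_left): buffer="accrnsjmg" (len 9), cursors c1@2 c2@3 c3@7, authorship .........
After op 3 (insert('o')): buffer="acocornsjomg" (len 12), cursors c1@3 c2@5 c3@10, authorship ..1.2....3..
After op 4 (move_left): buffer="acocornsjomg" (len 12), cursors c1@2 c2@4 c3@9, authorship ..1.2....3..
After op 5 (move_left): buffer="acocornsjomg" (len 12), cursors c1@1 c2@3 c3@8, authorship ..1.2....3..

Answer: 1 3 8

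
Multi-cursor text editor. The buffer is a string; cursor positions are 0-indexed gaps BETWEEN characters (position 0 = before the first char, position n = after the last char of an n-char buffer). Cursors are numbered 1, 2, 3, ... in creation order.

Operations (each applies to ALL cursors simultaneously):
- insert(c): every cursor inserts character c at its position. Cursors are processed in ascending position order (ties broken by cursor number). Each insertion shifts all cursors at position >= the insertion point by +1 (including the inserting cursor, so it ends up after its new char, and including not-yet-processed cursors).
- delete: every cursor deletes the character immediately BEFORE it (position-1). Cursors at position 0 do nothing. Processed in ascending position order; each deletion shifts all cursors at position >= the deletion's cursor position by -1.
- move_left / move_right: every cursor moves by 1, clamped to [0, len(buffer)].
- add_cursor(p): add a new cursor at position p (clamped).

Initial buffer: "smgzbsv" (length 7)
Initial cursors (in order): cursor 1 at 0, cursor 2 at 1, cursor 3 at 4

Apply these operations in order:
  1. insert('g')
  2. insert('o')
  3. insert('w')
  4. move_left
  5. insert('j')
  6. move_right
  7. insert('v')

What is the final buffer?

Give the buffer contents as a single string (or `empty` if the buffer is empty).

Answer: gojwvsgojwvmgzgojwvbsv

Derivation:
After op 1 (insert('g')): buffer="gsgmgzgbsv" (len 10), cursors c1@1 c2@3 c3@7, authorship 1.2...3...
After op 2 (insert('o')): buffer="gosgomgzgobsv" (len 13), cursors c1@2 c2@5 c3@10, authorship 11.22...33...
After op 3 (insert('w')): buffer="gowsgowmgzgowbsv" (len 16), cursors c1@3 c2@7 c3@13, authorship 111.222...333...
After op 4 (move_left): buffer="gowsgowmgzgowbsv" (len 16), cursors c1@2 c2@6 c3@12, authorship 111.222...333...
After op 5 (insert('j')): buffer="gojwsgojwmgzgojwbsv" (len 19), cursors c1@3 c2@8 c3@15, authorship 1111.2222...3333...
After op 6 (move_right): buffer="gojwsgojwmgzgojwbsv" (len 19), cursors c1@4 c2@9 c3@16, authorship 1111.2222...3333...
After op 7 (insert('v')): buffer="gojwvsgojwvmgzgojwvbsv" (len 22), cursors c1@5 c2@11 c3@19, authorship 11111.22222...33333...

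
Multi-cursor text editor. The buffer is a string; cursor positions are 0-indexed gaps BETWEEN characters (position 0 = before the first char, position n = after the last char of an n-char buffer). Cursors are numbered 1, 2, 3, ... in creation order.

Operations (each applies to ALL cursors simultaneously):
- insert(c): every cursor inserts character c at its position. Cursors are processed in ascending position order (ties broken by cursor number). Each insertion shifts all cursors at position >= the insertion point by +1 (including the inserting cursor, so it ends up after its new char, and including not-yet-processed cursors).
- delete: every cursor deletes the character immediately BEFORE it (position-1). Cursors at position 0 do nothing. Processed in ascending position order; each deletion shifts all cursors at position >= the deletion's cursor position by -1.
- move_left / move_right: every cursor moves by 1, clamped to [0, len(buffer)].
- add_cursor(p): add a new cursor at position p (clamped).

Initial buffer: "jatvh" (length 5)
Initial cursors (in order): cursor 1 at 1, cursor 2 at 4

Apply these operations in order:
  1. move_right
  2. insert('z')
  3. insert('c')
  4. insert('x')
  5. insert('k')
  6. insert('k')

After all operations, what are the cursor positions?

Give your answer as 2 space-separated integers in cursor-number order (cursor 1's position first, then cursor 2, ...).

Answer: 7 15

Derivation:
After op 1 (move_right): buffer="jatvh" (len 5), cursors c1@2 c2@5, authorship .....
After op 2 (insert('z')): buffer="jaztvhz" (len 7), cursors c1@3 c2@7, authorship ..1...2
After op 3 (insert('c')): buffer="jazctvhzc" (len 9), cursors c1@4 c2@9, authorship ..11...22
After op 4 (insert('x')): buffer="jazcxtvhzcx" (len 11), cursors c1@5 c2@11, authorship ..111...222
After op 5 (insert('k')): buffer="jazcxktvhzcxk" (len 13), cursors c1@6 c2@13, authorship ..1111...2222
After op 6 (insert('k')): buffer="jazcxkktvhzcxkk" (len 15), cursors c1@7 c2@15, authorship ..11111...22222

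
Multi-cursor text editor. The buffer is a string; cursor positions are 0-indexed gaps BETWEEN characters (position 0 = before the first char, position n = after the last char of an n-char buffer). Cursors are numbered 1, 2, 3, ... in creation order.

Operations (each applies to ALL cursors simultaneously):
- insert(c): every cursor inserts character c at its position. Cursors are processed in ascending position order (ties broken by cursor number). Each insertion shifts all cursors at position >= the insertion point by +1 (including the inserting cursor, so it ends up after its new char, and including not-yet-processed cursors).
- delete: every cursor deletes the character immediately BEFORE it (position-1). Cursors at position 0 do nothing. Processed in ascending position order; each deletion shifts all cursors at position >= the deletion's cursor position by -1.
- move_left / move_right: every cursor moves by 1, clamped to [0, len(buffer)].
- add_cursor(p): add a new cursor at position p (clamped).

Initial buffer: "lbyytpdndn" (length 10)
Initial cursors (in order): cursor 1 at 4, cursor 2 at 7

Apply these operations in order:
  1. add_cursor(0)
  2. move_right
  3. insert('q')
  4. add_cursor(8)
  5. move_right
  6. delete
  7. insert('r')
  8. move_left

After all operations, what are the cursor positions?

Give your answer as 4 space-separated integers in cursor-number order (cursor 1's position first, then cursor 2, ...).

After op 1 (add_cursor(0)): buffer="lbyytpdndn" (len 10), cursors c3@0 c1@4 c2@7, authorship ..........
After op 2 (move_right): buffer="lbyytpdndn" (len 10), cursors c3@1 c1@5 c2@8, authorship ..........
After op 3 (insert('q')): buffer="lqbyytqpdnqdn" (len 13), cursors c3@2 c1@7 c2@11, authorship .3....1...2..
After op 4 (add_cursor(8)): buffer="lqbyytqpdnqdn" (len 13), cursors c3@2 c1@7 c4@8 c2@11, authorship .3....1...2..
After op 5 (move_right): buffer="lqbyytqpdnqdn" (len 13), cursors c3@3 c1@8 c4@9 c2@12, authorship .3....1...2..
After op 6 (delete): buffer="lqyytqnqn" (len 9), cursors c3@2 c1@6 c4@6 c2@8, authorship .3...1.2.
After op 7 (insert('r')): buffer="lqryytqrrnqrn" (len 13), cursors c3@3 c1@9 c4@9 c2@12, authorship .33...114.22.
After op 8 (move_left): buffer="lqryytqrrnqrn" (len 13), cursors c3@2 c1@8 c4@8 c2@11, authorship .33...114.22.

Answer: 8 11 2 8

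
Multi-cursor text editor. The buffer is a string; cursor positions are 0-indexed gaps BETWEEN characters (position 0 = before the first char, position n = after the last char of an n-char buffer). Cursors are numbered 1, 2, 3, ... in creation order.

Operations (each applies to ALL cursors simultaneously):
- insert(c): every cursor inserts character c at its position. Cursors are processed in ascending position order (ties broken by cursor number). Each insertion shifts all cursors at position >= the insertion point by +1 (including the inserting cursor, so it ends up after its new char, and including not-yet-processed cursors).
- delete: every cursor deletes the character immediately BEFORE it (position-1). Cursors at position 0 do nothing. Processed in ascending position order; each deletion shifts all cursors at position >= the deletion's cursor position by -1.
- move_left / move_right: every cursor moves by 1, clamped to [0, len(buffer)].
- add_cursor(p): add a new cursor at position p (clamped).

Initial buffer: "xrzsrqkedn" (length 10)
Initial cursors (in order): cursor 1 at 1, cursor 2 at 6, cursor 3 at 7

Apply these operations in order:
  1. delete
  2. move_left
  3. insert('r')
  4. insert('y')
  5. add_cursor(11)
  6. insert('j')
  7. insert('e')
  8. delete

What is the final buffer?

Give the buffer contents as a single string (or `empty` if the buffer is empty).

After op 1 (delete): buffer="rzsredn" (len 7), cursors c1@0 c2@4 c3@4, authorship .......
After op 2 (move_left): buffer="rzsredn" (len 7), cursors c1@0 c2@3 c3@3, authorship .......
After op 3 (insert('r')): buffer="rrzsrrredn" (len 10), cursors c1@1 c2@6 c3@6, authorship 1...23....
After op 4 (insert('y')): buffer="ryrzsrryyredn" (len 13), cursors c1@2 c2@9 c3@9, authorship 11...2323....
After op 5 (add_cursor(11)): buffer="ryrzsrryyredn" (len 13), cursors c1@2 c2@9 c3@9 c4@11, authorship 11...2323....
After op 6 (insert('j')): buffer="ryjrzsrryyjjrejdn" (len 17), cursors c1@3 c2@12 c3@12 c4@15, authorship 111...232323..4..
After op 7 (insert('e')): buffer="ryjerzsrryyjjeerejedn" (len 21), cursors c1@4 c2@15 c3@15 c4@19, authorship 1111...23232323..44..
After op 8 (delete): buffer="ryjrzsrryyjjrejdn" (len 17), cursors c1@3 c2@12 c3@12 c4@15, authorship 111...232323..4..

Answer: ryjrzsrryyjjrejdn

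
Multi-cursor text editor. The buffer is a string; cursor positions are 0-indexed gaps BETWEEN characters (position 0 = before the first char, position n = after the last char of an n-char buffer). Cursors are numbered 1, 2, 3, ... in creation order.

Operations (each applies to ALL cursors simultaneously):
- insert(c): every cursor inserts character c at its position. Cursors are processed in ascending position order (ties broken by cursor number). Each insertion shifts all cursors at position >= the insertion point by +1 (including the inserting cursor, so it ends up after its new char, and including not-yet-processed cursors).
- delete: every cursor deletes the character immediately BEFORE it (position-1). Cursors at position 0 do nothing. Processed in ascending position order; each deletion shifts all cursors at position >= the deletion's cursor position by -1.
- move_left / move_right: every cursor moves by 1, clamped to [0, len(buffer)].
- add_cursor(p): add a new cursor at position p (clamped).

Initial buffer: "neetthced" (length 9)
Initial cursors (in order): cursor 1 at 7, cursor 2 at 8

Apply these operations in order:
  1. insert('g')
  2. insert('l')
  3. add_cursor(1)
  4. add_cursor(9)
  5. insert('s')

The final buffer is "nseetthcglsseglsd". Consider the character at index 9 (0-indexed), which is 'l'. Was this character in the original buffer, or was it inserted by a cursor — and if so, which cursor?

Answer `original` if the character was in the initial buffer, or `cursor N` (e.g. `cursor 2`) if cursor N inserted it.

Answer: cursor 1

Derivation:
After op 1 (insert('g')): buffer="neetthcgegd" (len 11), cursors c1@8 c2@10, authorship .......1.2.
After op 2 (insert('l')): buffer="neetthcglegld" (len 13), cursors c1@9 c2@12, authorship .......11.22.
After op 3 (add_cursor(1)): buffer="neetthcglegld" (len 13), cursors c3@1 c1@9 c2@12, authorship .......11.22.
After op 4 (add_cursor(9)): buffer="neetthcglegld" (len 13), cursors c3@1 c1@9 c4@9 c2@12, authorship .......11.22.
After op 5 (insert('s')): buffer="nseetthcglsseglsd" (len 17), cursors c3@2 c1@12 c4@12 c2@16, authorship .3......1114.222.
Authorship (.=original, N=cursor N): . 3 . . . . . . 1 1 1 4 . 2 2 2 .
Index 9: author = 1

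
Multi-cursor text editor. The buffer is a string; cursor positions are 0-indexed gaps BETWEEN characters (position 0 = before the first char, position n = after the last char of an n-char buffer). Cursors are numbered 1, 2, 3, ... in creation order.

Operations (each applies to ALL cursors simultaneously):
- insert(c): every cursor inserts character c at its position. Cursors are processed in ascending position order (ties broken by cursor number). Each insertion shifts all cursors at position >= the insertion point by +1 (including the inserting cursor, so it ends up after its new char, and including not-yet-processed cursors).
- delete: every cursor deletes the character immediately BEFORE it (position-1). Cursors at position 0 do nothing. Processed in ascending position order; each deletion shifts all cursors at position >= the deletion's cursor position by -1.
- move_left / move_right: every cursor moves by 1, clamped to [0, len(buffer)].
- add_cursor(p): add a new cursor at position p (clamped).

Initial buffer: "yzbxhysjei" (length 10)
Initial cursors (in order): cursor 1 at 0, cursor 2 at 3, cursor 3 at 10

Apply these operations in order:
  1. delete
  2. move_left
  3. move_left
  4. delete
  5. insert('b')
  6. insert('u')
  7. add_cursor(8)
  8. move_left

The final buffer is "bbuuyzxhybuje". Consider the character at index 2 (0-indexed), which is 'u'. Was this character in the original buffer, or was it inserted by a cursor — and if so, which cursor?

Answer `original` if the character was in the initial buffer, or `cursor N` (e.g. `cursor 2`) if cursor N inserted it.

After op 1 (delete): buffer="yzxhysje" (len 8), cursors c1@0 c2@2 c3@8, authorship ........
After op 2 (move_left): buffer="yzxhysje" (len 8), cursors c1@0 c2@1 c3@7, authorship ........
After op 3 (move_left): buffer="yzxhysje" (len 8), cursors c1@0 c2@0 c3@6, authorship ........
After op 4 (delete): buffer="yzxhyje" (len 7), cursors c1@0 c2@0 c3@5, authorship .......
After op 5 (insert('b')): buffer="bbyzxhybje" (len 10), cursors c1@2 c2@2 c3@8, authorship 12.....3..
After op 6 (insert('u')): buffer="bbuuyzxhybuje" (len 13), cursors c1@4 c2@4 c3@11, authorship 1212.....33..
After op 7 (add_cursor(8)): buffer="bbuuyzxhybuje" (len 13), cursors c1@4 c2@4 c4@8 c3@11, authorship 1212.....33..
After op 8 (move_left): buffer="bbuuyzxhybuje" (len 13), cursors c1@3 c2@3 c4@7 c3@10, authorship 1212.....33..
Authorship (.=original, N=cursor N): 1 2 1 2 . . . . . 3 3 . .
Index 2: author = 1

Answer: cursor 1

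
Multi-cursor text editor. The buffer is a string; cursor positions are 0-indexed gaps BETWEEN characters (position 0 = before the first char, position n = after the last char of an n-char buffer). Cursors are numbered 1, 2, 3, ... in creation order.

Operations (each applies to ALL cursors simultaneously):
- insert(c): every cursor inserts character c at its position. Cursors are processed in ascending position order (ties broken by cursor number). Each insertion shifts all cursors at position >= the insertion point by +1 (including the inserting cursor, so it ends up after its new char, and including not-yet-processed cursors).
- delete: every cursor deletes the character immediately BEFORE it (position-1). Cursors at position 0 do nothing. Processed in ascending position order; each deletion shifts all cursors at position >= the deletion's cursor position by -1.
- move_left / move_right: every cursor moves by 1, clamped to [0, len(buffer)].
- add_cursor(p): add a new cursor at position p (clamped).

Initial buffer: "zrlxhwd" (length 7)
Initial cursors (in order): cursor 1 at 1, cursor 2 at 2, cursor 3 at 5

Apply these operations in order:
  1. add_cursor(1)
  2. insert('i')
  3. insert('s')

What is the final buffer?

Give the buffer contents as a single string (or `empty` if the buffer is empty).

After op 1 (add_cursor(1)): buffer="zrlxhwd" (len 7), cursors c1@1 c4@1 c2@2 c3@5, authorship .......
After op 2 (insert('i')): buffer="ziirilxhiwd" (len 11), cursors c1@3 c4@3 c2@5 c3@9, authorship .14.2...3..
After op 3 (insert('s')): buffer="ziissrislxhiswd" (len 15), cursors c1@5 c4@5 c2@8 c3@13, authorship .1414.22...33..

Answer: ziissrislxhiswd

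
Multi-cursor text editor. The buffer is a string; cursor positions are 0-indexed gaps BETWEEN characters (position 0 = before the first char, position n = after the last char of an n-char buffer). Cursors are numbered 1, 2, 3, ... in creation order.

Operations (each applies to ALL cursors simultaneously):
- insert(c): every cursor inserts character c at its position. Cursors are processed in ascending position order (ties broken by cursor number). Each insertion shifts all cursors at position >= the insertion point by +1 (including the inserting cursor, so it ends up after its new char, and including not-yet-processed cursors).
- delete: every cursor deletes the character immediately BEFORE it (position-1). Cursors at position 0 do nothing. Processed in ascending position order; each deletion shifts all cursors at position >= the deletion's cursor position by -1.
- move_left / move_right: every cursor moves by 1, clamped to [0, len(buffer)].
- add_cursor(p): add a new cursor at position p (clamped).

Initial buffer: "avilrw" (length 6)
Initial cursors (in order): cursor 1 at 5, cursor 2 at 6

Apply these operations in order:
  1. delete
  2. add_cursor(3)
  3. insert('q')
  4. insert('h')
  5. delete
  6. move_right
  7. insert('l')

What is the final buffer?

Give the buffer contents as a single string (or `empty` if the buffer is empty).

Answer: aviqllqqll

Derivation:
After op 1 (delete): buffer="avil" (len 4), cursors c1@4 c2@4, authorship ....
After op 2 (add_cursor(3)): buffer="avil" (len 4), cursors c3@3 c1@4 c2@4, authorship ....
After op 3 (insert('q')): buffer="aviqlqq" (len 7), cursors c3@4 c1@7 c2@7, authorship ...3.12
After op 4 (insert('h')): buffer="aviqhlqqhh" (len 10), cursors c3@5 c1@10 c2@10, authorship ...33.1212
After op 5 (delete): buffer="aviqlqq" (len 7), cursors c3@4 c1@7 c2@7, authorship ...3.12
After op 6 (move_right): buffer="aviqlqq" (len 7), cursors c3@5 c1@7 c2@7, authorship ...3.12
After op 7 (insert('l')): buffer="aviqllqqll" (len 10), cursors c3@6 c1@10 c2@10, authorship ...3.31212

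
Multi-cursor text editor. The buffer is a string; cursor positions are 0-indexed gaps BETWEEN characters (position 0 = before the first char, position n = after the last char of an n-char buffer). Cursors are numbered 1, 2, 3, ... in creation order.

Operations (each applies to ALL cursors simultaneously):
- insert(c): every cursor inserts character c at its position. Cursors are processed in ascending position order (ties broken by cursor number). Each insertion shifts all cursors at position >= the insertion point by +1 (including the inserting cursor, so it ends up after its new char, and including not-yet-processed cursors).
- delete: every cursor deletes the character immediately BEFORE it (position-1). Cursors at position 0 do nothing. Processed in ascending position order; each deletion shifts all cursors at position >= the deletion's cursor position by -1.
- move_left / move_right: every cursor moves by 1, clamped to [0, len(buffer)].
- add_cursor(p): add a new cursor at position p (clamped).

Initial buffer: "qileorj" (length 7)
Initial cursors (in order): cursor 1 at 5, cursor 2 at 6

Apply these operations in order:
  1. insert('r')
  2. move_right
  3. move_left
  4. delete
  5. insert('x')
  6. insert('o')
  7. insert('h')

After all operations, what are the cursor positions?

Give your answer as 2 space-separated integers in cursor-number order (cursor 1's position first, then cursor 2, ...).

After op 1 (insert('r')): buffer="qileorrrj" (len 9), cursors c1@6 c2@8, authorship .....1.2.
After op 2 (move_right): buffer="qileorrrj" (len 9), cursors c1@7 c2@9, authorship .....1.2.
After op 3 (move_left): buffer="qileorrrj" (len 9), cursors c1@6 c2@8, authorship .....1.2.
After op 4 (delete): buffer="qileorj" (len 7), cursors c1@5 c2@6, authorship .......
After op 5 (insert('x')): buffer="qileoxrxj" (len 9), cursors c1@6 c2@8, authorship .....1.2.
After op 6 (insert('o')): buffer="qileoxorxoj" (len 11), cursors c1@7 c2@10, authorship .....11.22.
After op 7 (insert('h')): buffer="qileoxohrxohj" (len 13), cursors c1@8 c2@12, authorship .....111.222.

Answer: 8 12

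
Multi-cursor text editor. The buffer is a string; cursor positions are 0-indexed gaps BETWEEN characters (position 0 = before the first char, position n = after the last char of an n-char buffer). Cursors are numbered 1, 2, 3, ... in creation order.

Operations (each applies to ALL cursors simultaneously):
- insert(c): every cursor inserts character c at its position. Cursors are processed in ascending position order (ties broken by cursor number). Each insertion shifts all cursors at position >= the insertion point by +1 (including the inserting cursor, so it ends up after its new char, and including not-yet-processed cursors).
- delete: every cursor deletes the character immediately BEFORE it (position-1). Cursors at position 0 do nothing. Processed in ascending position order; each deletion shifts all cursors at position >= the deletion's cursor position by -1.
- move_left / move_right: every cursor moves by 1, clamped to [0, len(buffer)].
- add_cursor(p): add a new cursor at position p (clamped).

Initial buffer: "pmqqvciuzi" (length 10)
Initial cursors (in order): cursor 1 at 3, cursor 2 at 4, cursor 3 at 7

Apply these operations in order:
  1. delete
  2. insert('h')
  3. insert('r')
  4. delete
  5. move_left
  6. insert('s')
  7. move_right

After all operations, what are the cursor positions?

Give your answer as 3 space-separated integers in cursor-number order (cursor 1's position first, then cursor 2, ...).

After op 1 (delete): buffer="pmvcuzi" (len 7), cursors c1@2 c2@2 c3@4, authorship .......
After op 2 (insert('h')): buffer="pmhhvchuzi" (len 10), cursors c1@4 c2@4 c3@7, authorship ..12..3...
After op 3 (insert('r')): buffer="pmhhrrvchruzi" (len 13), cursors c1@6 c2@6 c3@10, authorship ..1212..33...
After op 4 (delete): buffer="pmhhvchuzi" (len 10), cursors c1@4 c2@4 c3@7, authorship ..12..3...
After op 5 (move_left): buffer="pmhhvchuzi" (len 10), cursors c1@3 c2@3 c3@6, authorship ..12..3...
After op 6 (insert('s')): buffer="pmhsshvcshuzi" (len 13), cursors c1@5 c2@5 c3@9, authorship ..1122..33...
After op 7 (move_right): buffer="pmhsshvcshuzi" (len 13), cursors c1@6 c2@6 c3@10, authorship ..1122..33...

Answer: 6 6 10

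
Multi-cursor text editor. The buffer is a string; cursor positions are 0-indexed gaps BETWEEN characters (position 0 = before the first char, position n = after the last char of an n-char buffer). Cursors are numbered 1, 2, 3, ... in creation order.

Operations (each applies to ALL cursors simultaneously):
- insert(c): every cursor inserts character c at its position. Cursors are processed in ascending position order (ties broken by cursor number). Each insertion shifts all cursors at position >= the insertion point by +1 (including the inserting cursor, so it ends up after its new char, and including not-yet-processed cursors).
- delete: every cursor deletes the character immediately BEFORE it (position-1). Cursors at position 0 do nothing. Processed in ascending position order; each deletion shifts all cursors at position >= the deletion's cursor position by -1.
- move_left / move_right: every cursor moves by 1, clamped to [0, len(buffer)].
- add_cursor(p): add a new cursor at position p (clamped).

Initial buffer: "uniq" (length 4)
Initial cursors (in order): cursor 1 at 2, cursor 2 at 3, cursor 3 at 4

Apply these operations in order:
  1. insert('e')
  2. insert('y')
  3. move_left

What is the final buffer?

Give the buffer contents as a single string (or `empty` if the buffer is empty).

After op 1 (insert('e')): buffer="uneieqe" (len 7), cursors c1@3 c2@5 c3@7, authorship ..1.2.3
After op 2 (insert('y')): buffer="uneyieyqey" (len 10), cursors c1@4 c2@7 c3@10, authorship ..11.22.33
After op 3 (move_left): buffer="uneyieyqey" (len 10), cursors c1@3 c2@6 c3@9, authorship ..11.22.33

Answer: uneyieyqey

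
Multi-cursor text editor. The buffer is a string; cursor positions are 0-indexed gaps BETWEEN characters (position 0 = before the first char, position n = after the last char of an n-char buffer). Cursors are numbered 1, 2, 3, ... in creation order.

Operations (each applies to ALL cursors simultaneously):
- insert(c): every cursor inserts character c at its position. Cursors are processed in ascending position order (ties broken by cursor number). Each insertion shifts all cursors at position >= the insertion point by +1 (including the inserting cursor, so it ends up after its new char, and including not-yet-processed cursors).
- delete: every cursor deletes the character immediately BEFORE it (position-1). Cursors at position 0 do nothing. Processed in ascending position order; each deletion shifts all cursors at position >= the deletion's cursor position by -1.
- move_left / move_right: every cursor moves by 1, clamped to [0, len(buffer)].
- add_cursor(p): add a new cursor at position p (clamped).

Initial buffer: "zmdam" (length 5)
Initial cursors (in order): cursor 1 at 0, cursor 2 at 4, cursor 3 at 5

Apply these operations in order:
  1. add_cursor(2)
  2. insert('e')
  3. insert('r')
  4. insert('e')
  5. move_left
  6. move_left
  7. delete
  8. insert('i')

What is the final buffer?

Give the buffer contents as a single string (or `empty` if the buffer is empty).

After op 1 (add_cursor(2)): buffer="zmdam" (len 5), cursors c1@0 c4@2 c2@4 c3@5, authorship .....
After op 2 (insert('e')): buffer="ezmedaeme" (len 9), cursors c1@1 c4@4 c2@7 c3@9, authorship 1..4..2.3
After op 3 (insert('r')): buffer="erzmerdaermer" (len 13), cursors c1@2 c4@6 c2@10 c3@13, authorship 11..44..22.33
After op 4 (insert('e')): buffer="erezmeredaeremere" (len 17), cursors c1@3 c4@8 c2@13 c3@17, authorship 111..444..222.333
After op 5 (move_left): buffer="erezmeredaeremere" (len 17), cursors c1@2 c4@7 c2@12 c3@16, authorship 111..444..222.333
After op 6 (move_left): buffer="erezmeredaeremere" (len 17), cursors c1@1 c4@6 c2@11 c3@15, authorship 111..444..222.333
After op 7 (delete): buffer="rezmredaremre" (len 13), cursors c1@0 c4@4 c2@8 c3@11, authorship 11..44..22.33
After op 8 (insert('i')): buffer="irezmiredairemire" (len 17), cursors c1@1 c4@6 c2@11 c3@15, authorship 111..444..222.333

Answer: irezmiredairemire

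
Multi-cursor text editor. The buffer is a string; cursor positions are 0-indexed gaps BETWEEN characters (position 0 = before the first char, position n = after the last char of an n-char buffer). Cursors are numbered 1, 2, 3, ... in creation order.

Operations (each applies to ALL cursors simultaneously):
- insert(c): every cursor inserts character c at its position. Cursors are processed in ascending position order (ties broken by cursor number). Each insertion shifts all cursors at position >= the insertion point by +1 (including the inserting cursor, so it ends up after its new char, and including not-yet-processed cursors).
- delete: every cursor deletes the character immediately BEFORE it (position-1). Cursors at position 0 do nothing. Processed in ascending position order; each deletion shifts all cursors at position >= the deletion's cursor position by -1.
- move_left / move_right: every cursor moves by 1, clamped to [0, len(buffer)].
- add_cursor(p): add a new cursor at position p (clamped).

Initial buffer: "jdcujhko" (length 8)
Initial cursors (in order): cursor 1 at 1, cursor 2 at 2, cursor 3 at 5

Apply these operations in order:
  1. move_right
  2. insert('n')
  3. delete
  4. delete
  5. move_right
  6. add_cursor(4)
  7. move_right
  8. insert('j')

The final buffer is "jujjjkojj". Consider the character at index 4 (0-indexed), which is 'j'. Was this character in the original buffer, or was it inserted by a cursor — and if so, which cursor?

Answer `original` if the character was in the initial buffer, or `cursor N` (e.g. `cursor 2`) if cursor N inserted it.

Answer: cursor 2

Derivation:
After op 1 (move_right): buffer="jdcujhko" (len 8), cursors c1@2 c2@3 c3@6, authorship ........
After op 2 (insert('n')): buffer="jdncnujhnko" (len 11), cursors c1@3 c2@5 c3@9, authorship ..1.2...3..
After op 3 (delete): buffer="jdcujhko" (len 8), cursors c1@2 c2@3 c3@6, authorship ........
After op 4 (delete): buffer="jujko" (len 5), cursors c1@1 c2@1 c3@3, authorship .....
After op 5 (move_right): buffer="jujko" (len 5), cursors c1@2 c2@2 c3@4, authorship .....
After op 6 (add_cursor(4)): buffer="jujko" (len 5), cursors c1@2 c2@2 c3@4 c4@4, authorship .....
After op 7 (move_right): buffer="jujko" (len 5), cursors c1@3 c2@3 c3@5 c4@5, authorship .....
After op 8 (insert('j')): buffer="jujjjkojj" (len 9), cursors c1@5 c2@5 c3@9 c4@9, authorship ...12..34
Authorship (.=original, N=cursor N): . . . 1 2 . . 3 4
Index 4: author = 2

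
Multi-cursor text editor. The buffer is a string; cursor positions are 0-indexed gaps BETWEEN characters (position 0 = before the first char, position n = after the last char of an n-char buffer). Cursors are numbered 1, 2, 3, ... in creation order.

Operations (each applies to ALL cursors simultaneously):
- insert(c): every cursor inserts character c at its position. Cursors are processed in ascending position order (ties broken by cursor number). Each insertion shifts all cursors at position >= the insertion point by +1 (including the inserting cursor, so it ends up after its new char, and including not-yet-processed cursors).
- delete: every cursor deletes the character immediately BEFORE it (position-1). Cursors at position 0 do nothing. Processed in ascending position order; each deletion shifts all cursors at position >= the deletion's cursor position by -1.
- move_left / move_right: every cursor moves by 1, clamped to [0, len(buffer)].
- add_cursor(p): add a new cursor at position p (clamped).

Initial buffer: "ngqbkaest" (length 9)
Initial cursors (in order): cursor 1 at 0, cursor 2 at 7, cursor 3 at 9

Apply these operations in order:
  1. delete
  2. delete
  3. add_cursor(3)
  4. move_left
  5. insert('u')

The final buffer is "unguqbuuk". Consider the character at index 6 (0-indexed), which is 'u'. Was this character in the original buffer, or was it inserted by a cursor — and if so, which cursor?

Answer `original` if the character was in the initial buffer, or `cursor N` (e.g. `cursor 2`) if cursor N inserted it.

Answer: cursor 2

Derivation:
After op 1 (delete): buffer="ngqbkas" (len 7), cursors c1@0 c2@6 c3@7, authorship .......
After op 2 (delete): buffer="ngqbk" (len 5), cursors c1@0 c2@5 c3@5, authorship .....
After op 3 (add_cursor(3)): buffer="ngqbk" (len 5), cursors c1@0 c4@3 c2@5 c3@5, authorship .....
After op 4 (move_left): buffer="ngqbk" (len 5), cursors c1@0 c4@2 c2@4 c3@4, authorship .....
After op 5 (insert('u')): buffer="unguqbuuk" (len 9), cursors c1@1 c4@4 c2@8 c3@8, authorship 1..4..23.
Authorship (.=original, N=cursor N): 1 . . 4 . . 2 3 .
Index 6: author = 2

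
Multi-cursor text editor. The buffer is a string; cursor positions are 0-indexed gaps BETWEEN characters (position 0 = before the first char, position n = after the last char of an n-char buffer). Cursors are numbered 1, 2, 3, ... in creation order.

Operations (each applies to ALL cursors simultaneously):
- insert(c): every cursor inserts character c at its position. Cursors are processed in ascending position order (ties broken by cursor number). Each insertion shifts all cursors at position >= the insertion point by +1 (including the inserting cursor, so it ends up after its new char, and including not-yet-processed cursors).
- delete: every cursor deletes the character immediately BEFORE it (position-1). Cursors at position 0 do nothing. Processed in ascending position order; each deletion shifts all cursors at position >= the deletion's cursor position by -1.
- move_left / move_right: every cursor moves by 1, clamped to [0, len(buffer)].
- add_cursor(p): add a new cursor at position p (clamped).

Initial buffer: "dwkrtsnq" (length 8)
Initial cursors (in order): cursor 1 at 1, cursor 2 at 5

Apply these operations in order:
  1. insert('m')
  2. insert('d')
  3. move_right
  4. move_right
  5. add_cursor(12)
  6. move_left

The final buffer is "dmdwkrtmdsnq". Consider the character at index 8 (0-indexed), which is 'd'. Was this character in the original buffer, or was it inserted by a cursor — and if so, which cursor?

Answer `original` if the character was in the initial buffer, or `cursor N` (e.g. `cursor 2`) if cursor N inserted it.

Answer: cursor 2

Derivation:
After op 1 (insert('m')): buffer="dmwkrtmsnq" (len 10), cursors c1@2 c2@7, authorship .1....2...
After op 2 (insert('d')): buffer="dmdwkrtmdsnq" (len 12), cursors c1@3 c2@9, authorship .11....22...
After op 3 (move_right): buffer="dmdwkrtmdsnq" (len 12), cursors c1@4 c2@10, authorship .11....22...
After op 4 (move_right): buffer="dmdwkrtmdsnq" (len 12), cursors c1@5 c2@11, authorship .11....22...
After op 5 (add_cursor(12)): buffer="dmdwkrtmdsnq" (len 12), cursors c1@5 c2@11 c3@12, authorship .11....22...
After op 6 (move_left): buffer="dmdwkrtmdsnq" (len 12), cursors c1@4 c2@10 c3@11, authorship .11....22...
Authorship (.=original, N=cursor N): . 1 1 . . . . 2 2 . . .
Index 8: author = 2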